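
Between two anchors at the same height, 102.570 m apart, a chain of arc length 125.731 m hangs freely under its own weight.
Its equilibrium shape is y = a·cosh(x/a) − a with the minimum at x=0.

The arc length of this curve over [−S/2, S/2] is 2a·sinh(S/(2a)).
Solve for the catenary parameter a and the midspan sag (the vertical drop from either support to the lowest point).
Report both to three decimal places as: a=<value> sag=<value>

seed: a₀ = √(S³/(24(L−S))) = √(102.570³/(24·23.161)) = 44.060179
iter 1: u=1.163976  f(a)=+1.621e+00  f'(a)=-1.201e+00  a ← 44.060179 − (+1.621e+00/-1.201e+00) = 45.409690
iter 2: u=1.129384  f(a)=+7.743e-02  f'(a)=-1.089e+00  a ← 45.409690 − (+7.743e-02/-1.089e+00) = 45.480824
iter 3: u=1.127618  f(a)=+1.964e-04  f'(a)=-1.083e+00  a ← 45.480824 − (+1.964e-04/-1.083e+00) = 45.481006
iter 4: u=1.127614  f(a)=+1.271e-09  f'(a)=-1.083e+00  a ← 45.481006 − (+1.271e-09/-1.083e+00) = 45.481006
iter 5: u=1.127614  f(a)=-1.421e-14  f'(a)=-1.083e+00  a ← 45.481006 − (-1.421e-14/-1.083e+00) = 45.481006
converged: |Δa| < 1e-12 after 5 iterations
sag = a·(cosh(S/(2a)) − 1) = 45.481006·(cosh(1.127614) − 1) = 32.111474
T_max/T_min = cosh(S/(2a)) = 1.706041

a=45.481 sag=32.111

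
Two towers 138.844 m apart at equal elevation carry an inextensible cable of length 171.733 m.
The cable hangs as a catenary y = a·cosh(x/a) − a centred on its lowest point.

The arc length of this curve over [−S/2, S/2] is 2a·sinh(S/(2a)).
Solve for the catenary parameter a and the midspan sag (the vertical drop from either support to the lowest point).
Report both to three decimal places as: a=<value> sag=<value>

a=60.197 sag=44.668

seed: a₀ = √(S³/(24(L−S))) = √(138.844³/(24·32.889)) = 58.231734
iter 1: u=1.192168  f(a)=+2.418e+00  f'(a)=-1.299e+00  a ← 58.231734 − (+2.418e+00/-1.299e+00) = 60.093779
iter 2: u=1.155228  f(a)=+1.208e-01  f'(a)=-1.172e+00  a ← 60.093779 − (+1.208e-01/-1.172e+00) = 60.196894
iter 3: u=1.153249  f(a)=+3.368e-04  f'(a)=-1.165e+00  a ← 60.196894 − (+3.368e-04/-1.165e+00) = 60.197183
iter 4: u=1.153243  f(a)=+2.633e-09  f'(a)=-1.165e+00  a ← 60.197183 − (+2.633e-09/-1.165e+00) = 60.197183
iter 5: u=1.153243  f(a)=+2.842e-14  f'(a)=-1.165e+00  a ← 60.197183 − (+2.842e-14/-1.165e+00) = 60.197183
converged: |Δa| < 1e-12 after 5 iterations
sag = a·(cosh(S/(2a)) − 1) = 60.197183·(cosh(1.153243) − 1) = 44.668239
T_max/T_min = cosh(S/(2a)) = 1.742032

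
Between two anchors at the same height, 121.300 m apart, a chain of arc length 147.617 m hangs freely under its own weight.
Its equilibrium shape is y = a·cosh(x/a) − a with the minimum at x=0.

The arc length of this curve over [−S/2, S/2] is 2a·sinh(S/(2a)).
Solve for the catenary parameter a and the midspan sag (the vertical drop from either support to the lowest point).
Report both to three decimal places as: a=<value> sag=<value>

seed: a₀ = √(S³/(24(L−S))) = √(121.300³/(24·26.317)) = 53.157848
iter 1: u=1.140942  f(a)=+1.767e+00  f'(a)=-1.125e+00  a ← 53.157848 − (+1.767e+00/-1.125e+00) = 54.728238
iter 2: u=1.108203  f(a)=+8.132e-02  f'(a)=-1.024e+00  a ← 54.728238 − (+8.132e-02/-1.024e+00) = 54.807675
iter 3: u=1.106597  f(a)=+1.907e-04  f'(a)=-1.019e+00  a ← 54.807675 − (+1.907e-04/-1.019e+00) = 54.807862
iter 4: u=1.106593  f(a)=+1.054e-09  f'(a)=-1.019e+00  a ← 54.807862 − (+1.054e-09/-1.019e+00) = 54.807862
iter 5: u=1.106593  f(a)=+2.842e-14  f'(a)=-1.019e+00  a ← 54.807862 − (+2.842e-14/-1.019e+00) = 54.807862
converged: |Δa| < 1e-12 after 5 iterations
sag = a·(cosh(S/(2a)) − 1) = 54.807862·(cosh(1.106593) − 1) = 37.124703
T_max/T_min = cosh(S/(2a)) = 1.677361

a=54.808 sag=37.125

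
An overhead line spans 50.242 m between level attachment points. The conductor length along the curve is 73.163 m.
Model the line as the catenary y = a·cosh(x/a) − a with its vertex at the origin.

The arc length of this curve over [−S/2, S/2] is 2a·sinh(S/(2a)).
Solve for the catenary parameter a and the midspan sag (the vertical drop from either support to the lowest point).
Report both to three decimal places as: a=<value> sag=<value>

seed: a₀ = √(S³/(24(L−S))) = √(50.242³/(24·22.921)) = 15.183713
iter 1: u=1.654470  f(a)=+3.349e+00  f'(a)=-3.931e+00  a ← 15.183713 − (+3.349e+00/-3.931e+00) = 16.035866
iter 2: u=1.566551  f(a)=+3.027e-01  f'(a)=-3.250e+00  a ← 16.035866 − (+3.027e-01/-3.250e+00) = 16.129002
iter 3: u=1.557505  f(a)=+3.013e-03  f'(a)=-3.185e+00  a ← 16.129002 − (+3.013e-03/-3.185e+00) = 16.129948
iter 4: u=1.557414  f(a)=+3.053e-07  f'(a)=-3.185e+00  a ← 16.129948 − (+3.053e-07/-3.185e+00) = 16.129948
iter 5: u=1.557414  f(a)=+1.421e-14  f'(a)=-3.185e+00  a ← 16.129948 − (+1.421e-14/-3.185e+00) = 16.129948
converged: |Δa| < 1e-12 after 5 iterations
sag = a·(cosh(S/(2a)) − 1) = 16.129948·(cosh(1.557414) − 1) = 23.849814
T_max/T_min = cosh(S/(2a)) = 2.478604

a=16.130 sag=23.850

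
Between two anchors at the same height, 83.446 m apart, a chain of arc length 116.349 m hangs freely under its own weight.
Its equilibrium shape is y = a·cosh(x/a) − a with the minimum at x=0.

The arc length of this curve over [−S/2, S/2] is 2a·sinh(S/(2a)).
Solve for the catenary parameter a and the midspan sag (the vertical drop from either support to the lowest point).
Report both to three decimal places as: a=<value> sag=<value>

a=28.604 sag=36.222

seed: a₀ = √(S³/(24(L−S))) = √(83.446³/(24·32.903)) = 27.125947
iter 1: u=1.538121  f(a)=+4.119e+00  f'(a)=-3.051e+00  a ← 27.125947 − (+4.119e+00/-3.051e+00) = 28.476104
iter 2: u=1.465193  f(a)=+3.275e-01  f'(a)=-2.583e+00  a ← 28.476104 − (+3.275e-01/-2.583e+00) = 28.602883
iter 3: u=1.458699  f(a)=+2.465e-03  f'(a)=-2.544e+00  a ← 28.602883 − (+2.465e-03/-2.544e+00) = 28.603852
iter 4: u=1.458650  f(a)=+1.421e-07  f'(a)=-2.544e+00  a ← 28.603852 − (+1.421e-07/-2.544e+00) = 28.603852
iter 5: u=1.458650  f(a)=-1.421e-14  f'(a)=-2.544e+00  a ← 28.603852 − (-1.421e-14/-2.544e+00) = 28.603852
converged: |Δa| < 1e-12 after 5 iterations
sag = a·(cosh(S/(2a)) − 1) = 28.603852·(cosh(1.458650) − 1) = 36.222476
T_max/T_min = cosh(S/(2a)) = 2.266350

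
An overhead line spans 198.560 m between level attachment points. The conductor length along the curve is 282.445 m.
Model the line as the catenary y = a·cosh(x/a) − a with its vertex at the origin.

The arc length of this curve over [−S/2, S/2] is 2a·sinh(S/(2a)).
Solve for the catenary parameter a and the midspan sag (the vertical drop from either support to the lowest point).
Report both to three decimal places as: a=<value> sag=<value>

seed: a₀ = √(S³/(24(L−S))) = √(198.560³/(24·83.885)) = 62.357669
iter 1: u=1.592106  f(a)=+1.130e+01  f'(a)=-3.437e+00  a ← 62.357669 − (+1.130e+01/-3.437e+00) = 65.644220
iter 2: u=1.512395  f(a)=+9.545e-01  f'(a)=-2.879e+00  a ← 65.644220 − (+9.545e-01/-2.879e+00) = 65.975798
iter 3: u=1.504794  f(a)=+8.205e-03  f'(a)=-2.829e+00  a ← 65.975798 − (+8.205e-03/-2.829e+00) = 65.978698
iter 4: u=1.504728  f(a)=+6.178e-07  f'(a)=-2.829e+00  a ← 65.978698 − (+6.178e-07/-2.829e+00) = 65.978698
iter 5: u=1.504728  f(a)=+0.000e+00  f'(a)=-2.829e+00  a ← 65.978698 − (+0.000e+00/-2.829e+00) = 65.978698
converged: |Δa| < 1e-12 after 5 iterations
sag = a·(cosh(S/(2a)) − 1) = 65.978698·(cosh(1.504728) − 1) = 89.896198
T_max/T_min = cosh(S/(2a)) = 2.362503

a=65.979 sag=89.896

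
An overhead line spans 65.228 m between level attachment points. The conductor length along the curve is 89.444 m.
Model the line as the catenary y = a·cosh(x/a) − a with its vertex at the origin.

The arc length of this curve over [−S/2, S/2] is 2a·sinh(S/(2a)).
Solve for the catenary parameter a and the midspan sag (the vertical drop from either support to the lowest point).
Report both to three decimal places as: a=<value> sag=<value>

a=22.978 sag=27.302

seed: a₀ = √(S³/(24(L−S))) = √(65.228³/(24·24.216)) = 21.852155
iter 1: u=1.492484  f(a)=+2.845e+00  f'(a)=-2.751e+00  a ← 21.852155 − (+2.845e+00/-2.751e+00) = 22.886196
iter 2: u=1.425051  f(a)=+2.144e-01  f'(a)=-2.351e+00  a ← 22.886196 − (+2.144e-01/-2.351e+00) = 22.977396
iter 3: u=1.419395  f(a)=+1.437e-03  f'(a)=-2.319e+00  a ← 22.977396 − (+1.437e-03/-2.319e+00) = 22.978015
iter 4: u=1.419357  f(a)=+6.550e-08  f'(a)=-2.319e+00  a ← 22.978015 − (+6.550e-08/-2.319e+00) = 22.978015
iter 5: u=1.419357  f(a)=+0.000e+00  f'(a)=-2.319e+00  a ← 22.978015 − (+0.000e+00/-2.319e+00) = 22.978015
converged: |Δa| < 1e-12 after 5 iterations
sag = a·(cosh(S/(2a)) − 1) = 22.978015·(cosh(1.419357) − 1) = 27.301667
T_max/T_min = cosh(S/(2a)) = 2.188165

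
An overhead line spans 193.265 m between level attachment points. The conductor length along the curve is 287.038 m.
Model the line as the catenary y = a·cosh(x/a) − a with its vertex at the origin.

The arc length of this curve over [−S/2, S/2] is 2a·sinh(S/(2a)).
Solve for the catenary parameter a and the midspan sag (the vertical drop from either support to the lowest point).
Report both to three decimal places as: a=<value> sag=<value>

seed: a₀ = √(S³/(24(L−S))) = √(193.265³/(24·93.773)) = 56.635050
iter 1: u=1.706231  f(a)=+1.464e+01  f'(a)=-4.381e+00  a ← 56.635050 − (+1.464e+01/-4.381e+00) = 59.975375
iter 2: u=1.611203  f(a)=+1.395e+00  f'(a)=-3.583e+00  a ← 59.975375 − (+1.395e+00/-3.583e+00) = 60.364661
iter 3: u=1.600812  f(a)=+1.561e-02  f'(a)=-3.503e+00  a ← 60.364661 − (+1.561e-02/-3.503e+00) = 60.369118
iter 4: u=1.600694  f(a)=+2.005e-06  f'(a)=-3.502e+00  a ← 60.369118 − (+2.005e-06/-3.502e+00) = 60.369119
iter 5: u=1.600694  f(a)=+0.000e+00  f'(a)=-3.502e+00  a ← 60.369119 − (+0.000e+00/-3.502e+00) = 60.369119
converged: |Δa| < 1e-12 after 5 iterations
sag = a·(cosh(S/(2a)) − 1) = 60.369119·(cosh(1.600694) − 1) = 95.329738
T_max/T_min = cosh(S/(2a)) = 2.579114

a=60.369 sag=95.330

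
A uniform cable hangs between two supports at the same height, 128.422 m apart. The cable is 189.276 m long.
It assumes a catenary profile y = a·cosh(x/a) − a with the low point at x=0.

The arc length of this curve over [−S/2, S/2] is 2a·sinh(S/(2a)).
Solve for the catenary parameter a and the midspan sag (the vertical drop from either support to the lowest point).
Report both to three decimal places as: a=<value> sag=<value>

seed: a₀ = √(S³/(24(L−S))) = √(128.422³/(24·60.854)) = 38.081054
iter 1: u=1.686167  f(a)=+9.260e+00  f'(a)=-4.202e+00  a ← 38.081054 − (+9.260e+00/-4.202e+00) = 40.284824
iter 2: u=1.593925  f(a)=+8.647e-01  f'(a)=-3.451e+00  a ← 40.284824 − (+8.647e-01/-3.451e+00) = 40.535400
iter 3: u=1.584072  f(a)=+9.254e-03  f'(a)=-3.377e+00  a ← 40.535400 − (+9.254e-03/-3.377e+00) = 40.538140
iter 4: u=1.583965  f(a)=+1.085e-06  f'(a)=-3.377e+00  a ← 40.538140 − (+1.085e-06/-3.377e+00) = 40.538141
iter 5: u=1.583965  f(a)=-2.842e-14  f'(a)=-3.377e+00  a ← 40.538141 − (-2.842e-14/-3.377e+00) = 40.538141
converged: |Δa| < 1e-12 after 5 iterations
sag = a·(cosh(S/(2a)) − 1) = 40.538141·(cosh(1.583965) − 1) = 62.416664
T_max/T_min = cosh(S/(2a)) = 2.539702

a=40.538 sag=62.417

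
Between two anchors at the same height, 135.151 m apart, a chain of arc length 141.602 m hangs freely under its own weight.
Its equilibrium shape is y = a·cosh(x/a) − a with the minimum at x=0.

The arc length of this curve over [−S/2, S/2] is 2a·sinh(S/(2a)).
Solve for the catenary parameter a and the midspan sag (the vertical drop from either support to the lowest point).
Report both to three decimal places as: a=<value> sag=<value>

seed: a₀ = √(S³/(24(L−S))) = √(135.151³/(24·6.451)) = 126.272783
iter 1: u=0.535155  f(a)=+9.301e-02  f'(a)=-1.051e-01  a ← 126.272783 − (+9.301e-02/-1.051e-01) = 127.157460
iter 2: u=0.531432  f(a)=+9.865e-04  f'(a)=-1.029e-01  a ← 127.157460 − (+9.865e-04/-1.029e-01) = 127.167046
iter 3: u=0.531392  f(a)=+1.136e-07  f'(a)=-1.029e-01  a ← 127.167046 − (+1.136e-07/-1.029e-01) = 127.167047
iter 4: u=0.531392  f(a)=-2.842e-14  f'(a)=-1.029e-01  a ← 127.167047 − (-2.842e-14/-1.029e-01) = 127.167047
converged: |Δa| < 1e-12 after 4 iterations
sag = a·(cosh(S/(2a)) − 1) = 127.167047·(cosh(0.531392) − 1) = 18.381019
T_max/T_min = cosh(S/(2a)) = 1.144542

a=127.167 sag=18.381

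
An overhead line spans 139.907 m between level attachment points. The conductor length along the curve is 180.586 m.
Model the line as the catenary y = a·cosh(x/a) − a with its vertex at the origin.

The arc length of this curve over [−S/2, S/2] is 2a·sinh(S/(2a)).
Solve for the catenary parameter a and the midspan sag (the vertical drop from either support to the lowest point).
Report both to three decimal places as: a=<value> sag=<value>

a=55.133 sag=50.661

seed: a₀ = √(S³/(24(L−S))) = √(139.907³/(24·40.679)) = 52.962492
iter 1: u=1.320812  f(a)=+3.699e+00  f'(a)=-1.821e+00  a ← 52.962492 − (+3.699e+00/-1.821e+00) = 54.993553
iter 2: u=1.272031  f(a)=+2.234e-01  f'(a)=-1.607e+00  a ← 54.993553 − (+2.234e-01/-1.607e+00) = 55.132565
iter 3: u=1.268824  f(a)=+9.312e-04  f'(a)=-1.594e+00  a ← 55.132565 − (+9.312e-04/-1.594e+00) = 55.133149
iter 4: u=1.268810  f(a)=+1.632e-08  f'(a)=-1.594e+00  a ← 55.133149 − (+1.632e-08/-1.594e+00) = 55.133149
iter 5: u=1.268810  f(a)=+0.000e+00  f'(a)=-1.594e+00  a ← 55.133149 − (+0.000e+00/-1.594e+00) = 55.133149
converged: |Δa| < 1e-12 after 5 iterations
sag = a·(cosh(S/(2a)) − 1) = 55.133149·(cosh(1.268810) − 1) = 50.661416
T_max/T_min = cosh(S/(2a)) = 1.918892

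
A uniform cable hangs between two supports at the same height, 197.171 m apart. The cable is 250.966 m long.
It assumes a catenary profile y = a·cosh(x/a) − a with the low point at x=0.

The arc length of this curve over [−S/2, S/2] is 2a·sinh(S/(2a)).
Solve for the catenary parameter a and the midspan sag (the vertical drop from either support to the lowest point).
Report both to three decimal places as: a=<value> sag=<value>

a=80.027 sag=68.803

seed: a₀ = √(S³/(24(L−S))) = √(197.171³/(24·53.795)) = 77.052721
iter 1: u=1.279455  f(a)=+4.579e+00  f'(a)=-1.639e+00  a ← 77.052721 − (+4.579e+00/-1.639e+00) = 79.846885
iter 2: u=1.234682  f(a)=+2.608e-01  f'(a)=-1.457e+00  a ← 79.846885 − (+2.608e-01/-1.457e+00) = 80.025938
iter 3: u=1.231919  f(a)=+9.597e-04  f'(a)=-1.446e+00  a ← 80.025938 − (+9.597e-04/-1.446e+00) = 80.026602
iter 4: u=1.231909  f(a)=+1.310e-08  f'(a)=-1.446e+00  a ← 80.026602 − (+1.310e-08/-1.446e+00) = 80.026602
iter 5: u=1.231909  f(a)=+0.000e+00  f'(a)=-1.446e+00  a ← 80.026602 − (+0.000e+00/-1.446e+00) = 80.026602
converged: |Δa| < 1e-12 after 5 iterations
sag = a·(cosh(S/(2a)) − 1) = 80.026602·(cosh(1.231909) − 1) = 68.802966
T_max/T_min = cosh(S/(2a)) = 1.859751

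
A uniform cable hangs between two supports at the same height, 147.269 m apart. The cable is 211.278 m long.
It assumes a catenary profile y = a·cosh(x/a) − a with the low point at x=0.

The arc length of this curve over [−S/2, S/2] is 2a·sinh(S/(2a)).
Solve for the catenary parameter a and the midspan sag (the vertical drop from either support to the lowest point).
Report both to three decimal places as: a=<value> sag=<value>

a=48.315 sag=67.848

seed: a₀ = √(S³/(24(L−S))) = √(147.269³/(24·64.009)) = 45.597482
iter 1: u=1.614881  f(a)=+8.884e+00  f'(a)=-3.611e+00  a ← 45.597482 − (+8.884e+00/-3.611e+00) = 48.057446
iter 2: u=1.532218  f(a)=+7.696e-01  f'(a)=-3.010e+00  a ← 48.057446 − (+7.696e-01/-3.010e+00) = 48.313080
iter 3: u=1.524111  f(a)=+6.985e-03  f'(a)=-2.956e+00  a ← 48.313080 − (+6.985e-03/-2.956e+00) = 48.315443
iter 4: u=1.524037  f(a)=+5.870e-07  f'(a)=-2.956e+00  a ← 48.315443 − (+5.870e-07/-2.956e+00) = 48.315443
iter 5: u=1.524037  f(a)=+2.842e-14  f'(a)=-2.956e+00  a ← 48.315443 − (+2.842e-14/-2.956e+00) = 48.315443
converged: |Δa| < 1e-12 after 5 iterations
sag = a·(cosh(S/(2a)) − 1) = 48.315443·(cosh(1.524037) − 1) = 67.848150
T_max/T_min = cosh(S/(2a)) = 2.404275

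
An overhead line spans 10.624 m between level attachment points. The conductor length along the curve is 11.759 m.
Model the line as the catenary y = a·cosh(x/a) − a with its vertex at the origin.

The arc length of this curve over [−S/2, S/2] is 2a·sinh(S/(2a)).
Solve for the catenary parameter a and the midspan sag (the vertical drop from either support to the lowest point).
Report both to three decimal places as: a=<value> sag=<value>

a=6.739 sag=2.204

seed: a₀ = √(S³/(24(L−S))) = √(10.624³/(24·1.135)) = 6.634811
iter 1: u=0.800626  f(a)=+3.694e-02  f'(a)=-3.646e-01  a ← 6.634811 − (+3.694e-02/-3.646e-01) = 6.736126
iter 2: u=0.788584  f(a)=+8.631e-04  f'(a)=-3.477e-01  a ← 6.736126 − (+8.631e-04/-3.477e-01) = 6.738608
iter 3: u=0.788293  f(a)=+4.962e-07  f'(a)=-3.473e-01  a ← 6.738608 − (+4.962e-07/-3.473e-01) = 6.738610
iter 4: u=0.788293  f(a)=+1.634e-13  f'(a)=-3.473e-01  a ← 6.738610 − (+1.634e-13/-3.473e-01) = 6.738610
converged: |Δa| < 1e-12 after 4 iterations
sag = a·(cosh(S/(2a)) − 1) = 6.738610·(cosh(0.788293) − 1) = 2.204398
T_max/T_min = cosh(S/(2a)) = 1.327129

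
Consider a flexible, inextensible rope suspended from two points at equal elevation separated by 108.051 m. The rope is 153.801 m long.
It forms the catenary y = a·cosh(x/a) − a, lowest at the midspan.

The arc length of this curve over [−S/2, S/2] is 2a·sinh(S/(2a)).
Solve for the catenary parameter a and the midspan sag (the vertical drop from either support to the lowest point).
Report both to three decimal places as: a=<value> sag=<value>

seed: a₀ = √(S³/(24(L−S))) = √(108.051³/(24·45.750)) = 33.895498
iter 1: u=1.593884  f(a)=+6.176e+00  f'(a)=-3.451e+00  a ← 33.895498 − (+6.176e+00/-3.451e+00) = 35.685244
iter 2: u=1.513945  f(a)=+5.228e-01  f'(a)=-2.889e+00  a ← 35.685244 − (+5.228e-01/-2.889e+00) = 35.866231
iter 3: u=1.506305  f(a)=+4.514e-03  f'(a)=-2.839e+00  a ← 35.866231 − (+4.514e-03/-2.839e+00) = 35.867820
iter 4: u=1.506239  f(a)=+3.428e-07  f'(a)=-2.839e+00  a ← 35.867820 − (+3.428e-07/-2.839e+00) = 35.867820
iter 5: u=1.506239  f(a)=-2.842e-14  f'(a)=-2.839e+00  a ← 35.867820 − (-2.842e-14/-2.839e+00) = 35.867820
converged: |Δa| < 1e-12 after 5 iterations
sag = a·(cosh(S/(2a)) − 1) = 35.867820·(cosh(1.506239) − 1) = 48.986098
T_max/T_min = cosh(S/(2a)) = 2.365739

a=35.868 sag=48.986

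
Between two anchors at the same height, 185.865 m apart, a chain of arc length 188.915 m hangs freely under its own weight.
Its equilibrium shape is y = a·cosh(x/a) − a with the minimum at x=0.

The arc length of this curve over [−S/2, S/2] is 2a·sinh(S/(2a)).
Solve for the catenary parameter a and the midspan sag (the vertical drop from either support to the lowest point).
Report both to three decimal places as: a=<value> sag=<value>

seed: a₀ = √(S³/(24(L−S))) = √(185.865³/(24·3.050)) = 296.169876
iter 1: u=0.313781  f(a)=+1.505e-02  f'(a)=-2.080e-02  a ← 296.169876 − (+1.505e-02/-2.080e-02) = 296.893450
iter 2: u=0.313016  f(a)=+5.533e-05  f'(a)=-2.065e-02  a ← 296.893450 − (+5.533e-05/-2.065e-02) = 296.896129
iter 3: u=0.313014  f(a)=+7.541e-10  f'(a)=-2.065e-02  a ← 296.896129 − (+7.541e-10/-2.065e-02) = 296.896129
iter 4: u=0.313014  f(a)=+0.000e+00  f'(a)=-2.065e-02  a ← 296.896129 − (+0.000e+00/-2.065e-02) = 296.896129
converged: |Δa| < 1e-12 after 4 iterations
sag = a·(cosh(S/(2a)) − 1) = 296.896129·(cosh(0.313014) − 1) = 14.663706
T_max/T_min = cosh(S/(2a)) = 1.049390

a=296.896 sag=14.664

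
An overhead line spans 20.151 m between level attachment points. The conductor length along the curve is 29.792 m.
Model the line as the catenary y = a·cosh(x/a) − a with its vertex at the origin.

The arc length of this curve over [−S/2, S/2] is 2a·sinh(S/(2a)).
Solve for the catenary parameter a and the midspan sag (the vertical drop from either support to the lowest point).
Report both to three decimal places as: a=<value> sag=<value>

seed: a₀ = √(S³/(24(L−S))) = √(20.151³/(24·9.641)) = 5.946730
iter 1: u=1.694292  f(a)=+1.482e+00  f'(a)=-4.274e+00  a ← 5.946730 − (+1.482e+00/-4.274e+00) = 6.293541
iter 2: u=1.600927  f(a)=+1.396e-01  f'(a)=-3.504e+00  a ← 6.293541 − (+1.396e-01/-3.504e+00) = 6.333371
iter 3: u=1.590859  f(a)=+1.521e-03  f'(a)=-3.428e+00  a ← 6.333371 − (+1.521e-03/-3.428e+00) = 6.333815
iter 4: u=1.590747  f(a)=+1.851e-07  f'(a)=-3.427e+00  a ← 6.333815 − (+1.851e-07/-3.427e+00) = 6.333815
iter 5: u=1.590747  f(a)=+7.105e-15  f'(a)=-3.427e+00  a ← 6.333815 − (+7.105e-15/-3.427e+00) = 6.333815
converged: |Δa| < 1e-12 after 5 iterations
sag = a·(cosh(S/(2a)) − 1) = 6.333815·(cosh(1.590747) − 1) = 9.852847
T_max/T_min = cosh(S/(2a)) = 2.555594

a=6.334 sag=9.853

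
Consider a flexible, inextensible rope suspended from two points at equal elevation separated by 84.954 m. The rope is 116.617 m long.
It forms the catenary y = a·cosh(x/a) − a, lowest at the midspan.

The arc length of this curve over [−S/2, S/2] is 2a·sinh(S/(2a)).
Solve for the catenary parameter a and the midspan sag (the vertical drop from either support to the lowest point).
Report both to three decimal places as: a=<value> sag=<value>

a=29.874 sag=35.642

seed: a₀ = √(S³/(24(L−S))) = √(84.954³/(24·31.663)) = 28.404954
iter 1: u=1.495408  f(a)=+3.735e+00  f'(a)=-2.769e+00  a ← 28.404954 − (+3.735e+00/-2.769e+00) = 29.753518
iter 2: u=1.427630  f(a)=+2.824e-01  f'(a)=-2.365e+00  a ← 29.753518 − (+2.824e-01/-2.365e+00) = 29.872942
iter 3: u=1.421922  f(a)=+1.907e-03  f'(a)=-2.333e+00  a ← 29.872942 − (+1.907e-03/-2.333e+00) = 29.873760
iter 4: u=1.421883  f(a)=+8.829e-08  f'(a)=-2.333e+00  a ← 29.873760 − (+8.829e-08/-2.333e+00) = 29.873760
iter 5: u=1.421883  f(a)=+1.421e-14  f'(a)=-2.333e+00  a ← 29.873760 − (+1.421e-14/-2.333e+00) = 29.873760
converged: |Δa| < 1e-12 after 5 iterations
sag = a·(cosh(S/(2a)) − 1) = 29.873760·(cosh(1.421883) − 1) = 35.642060
T_max/T_min = cosh(S/(2a)) = 2.193089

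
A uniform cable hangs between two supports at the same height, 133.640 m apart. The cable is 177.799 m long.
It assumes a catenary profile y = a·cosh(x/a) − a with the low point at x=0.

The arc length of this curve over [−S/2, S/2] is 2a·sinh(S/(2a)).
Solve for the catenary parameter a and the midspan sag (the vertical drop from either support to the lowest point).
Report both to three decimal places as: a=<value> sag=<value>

a=49.649 sag=52.175

seed: a₀ = √(S³/(24(L−S))) = √(133.640³/(24·44.159)) = 47.455818
iter 1: u=1.408047  f(a)=+4.590e+00  f'(a)=-2.257e+00  a ← 47.455818 − (+4.590e+00/-2.257e+00) = 49.489324
iter 2: u=1.350190  f(a)=+3.115e-01  f'(a)=-1.960e+00  a ← 49.489324 − (+3.115e-01/-1.960e+00) = 49.648238
iter 3: u=1.345869  f(a)=+1.666e-03  f'(a)=-1.939e+00  a ← 49.648238 − (+1.666e-03/-1.939e+00) = 49.649097
iter 4: u=1.345845  f(a)=+4.820e-08  f'(a)=-1.939e+00  a ← 49.649097 − (+4.820e-08/-1.939e+00) = 49.649097
iter 5: u=1.345845  f(a)=+0.000e+00  f'(a)=-1.939e+00  a ← 49.649097 − (+0.000e+00/-1.939e+00) = 49.649097
converged: |Δa| < 1e-12 after 5 iterations
sag = a·(cosh(S/(2a)) − 1) = 49.649097·(cosh(1.345845) − 1) = 52.175036
T_max/T_min = cosh(S/(2a)) = 2.050876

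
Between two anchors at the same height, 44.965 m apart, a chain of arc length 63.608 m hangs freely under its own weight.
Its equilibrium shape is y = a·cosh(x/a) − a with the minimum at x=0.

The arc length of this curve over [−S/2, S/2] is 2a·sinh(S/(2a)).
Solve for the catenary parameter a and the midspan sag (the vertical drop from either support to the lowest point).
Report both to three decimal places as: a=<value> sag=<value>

seed: a₀ = √(S³/(24(L−S))) = √(44.965³/(24·18.643)) = 14.254381
iter 1: u=1.577234  f(a)=+2.461e+00  f'(a)=-3.327e+00  a ← 14.254381 − (+2.461e+00/-3.327e+00) = 14.994106
iter 2: u=1.499422  f(a)=+2.046e-01  f'(a)=-2.795e+00  a ← 14.994106 − (+2.046e-01/-2.795e+00) = 15.067293
iter 3: u=1.492139  f(a)=+1.696e-03  f'(a)=-2.749e+00  a ← 15.067293 − (+1.696e-03/-2.749e+00) = 15.067910
iter 4: u=1.492078  f(a)=+1.188e-07  f'(a)=-2.748e+00  a ← 15.067910 − (+1.188e-07/-2.748e+00) = 15.067910
iter 5: u=1.492078  f(a)=-7.105e-15  f'(a)=-2.748e+00  a ← 15.067910 − (-7.105e-15/-2.748e+00) = 15.067910
converged: |Δa| < 1e-12 after 5 iterations
sag = a·(cosh(S/(2a)) − 1) = 15.067910·(cosh(1.492078) − 1) = 20.124935
T_max/T_min = cosh(S/(2a)) = 2.335616

a=15.068 sag=20.125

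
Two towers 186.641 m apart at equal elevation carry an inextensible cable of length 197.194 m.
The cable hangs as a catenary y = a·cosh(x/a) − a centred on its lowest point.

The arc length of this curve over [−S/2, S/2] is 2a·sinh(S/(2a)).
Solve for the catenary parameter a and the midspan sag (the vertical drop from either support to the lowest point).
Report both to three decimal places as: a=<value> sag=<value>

seed: a₀ = √(S³/(24(L−S))) = √(186.641³/(24·10.553)) = 160.220097
iter 1: u=0.582452  f(a)=+1.805e-01  f'(a)=-1.363e-01  a ← 160.220097 − (+1.805e-01/-1.363e-01) = 161.544513
iter 2: u=0.577677  f(a)=+2.262e-03  f'(a)=-1.329e-01  a ← 161.544513 − (+2.262e-03/-1.329e-01) = 161.561539
iter 3: u=0.577616  f(a)=+3.654e-07  f'(a)=-1.328e-01  a ← 161.561539 − (+3.654e-07/-1.328e-01) = 161.561542
iter 4: u=0.577616  f(a)=+2.842e-14  f'(a)=-1.328e-01  a ← 161.561542 − (+2.842e-14/-1.328e-01) = 161.561542
converged: |Δa| < 1e-12 after 4 iterations
sag = a·(cosh(S/(2a)) − 1) = 161.561542·(cosh(0.577616) − 1) = 27.709428
T_max/T_min = cosh(S/(2a)) = 1.171510

a=161.562 sag=27.709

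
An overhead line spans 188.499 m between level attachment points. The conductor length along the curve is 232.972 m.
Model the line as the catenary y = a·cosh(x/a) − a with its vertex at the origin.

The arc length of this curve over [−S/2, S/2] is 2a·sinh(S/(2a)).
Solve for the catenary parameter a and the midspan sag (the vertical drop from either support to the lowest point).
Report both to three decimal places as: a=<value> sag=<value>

a=81.879 sag=60.505

seed: a₀ = √(S³/(24(L−S))) = √(188.499³/(24·44.473)) = 79.215422
iter 1: u=1.189787  f(a)=+3.256e+00  f'(a)=-1.290e+00  a ← 79.215422 − (+3.256e+00/-1.290e+00) = 81.739379
iter 2: u=1.153049  f(a)=+1.621e-01  f'(a)=-1.164e+00  a ← 81.739379 − (+1.621e-01/-1.164e+00) = 81.878574
iter 3: u=1.151089  f(a)=+4.483e-04  f'(a)=-1.158e+00  a ← 81.878574 − (+4.483e-04/-1.158e+00) = 81.878961
iter 4: u=1.151083  f(a)=+3.450e-09  f'(a)=-1.158e+00  a ← 81.878961 − (+3.450e-09/-1.158e+00) = 81.878961
iter 5: u=1.151083  f(a)=+2.842e-14  f'(a)=-1.158e+00  a ← 81.878961 − (+2.842e-14/-1.158e+00) = 81.878961
converged: |Δa| < 1e-12 after 5 iterations
sag = a·(cosh(S/(2a)) − 1) = 81.878961·(cosh(1.151083) − 1) = 60.504860
T_max/T_min = cosh(S/(2a)) = 1.738955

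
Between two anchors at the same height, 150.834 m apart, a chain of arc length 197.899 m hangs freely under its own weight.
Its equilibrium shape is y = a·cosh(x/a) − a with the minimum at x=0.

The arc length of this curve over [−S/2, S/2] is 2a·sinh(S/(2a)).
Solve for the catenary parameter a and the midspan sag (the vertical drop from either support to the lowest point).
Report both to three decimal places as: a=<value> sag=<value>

a=57.532 sag=56.927

seed: a₀ = √(S³/(24(L−S))) = √(150.834³/(24·47.065)) = 55.118098
iter 1: u=1.368280  f(a)=+4.607e+00  f'(a)=-2.050e+00  a ← 55.118098 − (+4.607e+00/-2.050e+00) = 57.365949
iter 2: u=1.314665  f(a)=+2.968e-01  f'(a)=-1.793e+00  a ← 57.365949 − (+2.968e-01/-1.793e+00) = 57.531477
iter 3: u=1.310882  f(a)=+1.420e-03  f'(a)=-1.776e+00  a ← 57.531477 − (+1.420e-03/-1.776e+00) = 57.532277
iter 4: u=1.310864  f(a)=+3.283e-08  f'(a)=-1.776e+00  a ← 57.532277 − (+3.283e-08/-1.776e+00) = 57.532277
iter 5: u=1.310864  f(a)=+0.000e+00  f'(a)=-1.776e+00  a ← 57.532277 − (+0.000e+00/-1.776e+00) = 57.532277
converged: |Δa| < 1e-12 after 5 iterations
sag = a·(cosh(S/(2a)) − 1) = 57.532277·(cosh(1.310864) − 1) = 56.927177
T_max/T_min = cosh(S/(2a)) = 1.989482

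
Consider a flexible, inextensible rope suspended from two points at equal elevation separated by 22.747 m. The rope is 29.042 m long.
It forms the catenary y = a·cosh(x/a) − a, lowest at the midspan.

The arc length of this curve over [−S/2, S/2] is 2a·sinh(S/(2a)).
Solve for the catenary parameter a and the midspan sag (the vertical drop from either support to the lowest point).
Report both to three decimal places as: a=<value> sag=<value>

seed: a₀ = √(S³/(24(L−S))) = √(22.747³/(24·6.295)) = 8.826382
iter 1: u=1.288580  f(a)=+5.438e-01  f'(a)=-1.678e+00  a ← 8.826382 − (+5.438e-01/-1.678e+00) = 9.150490
iter 2: u=1.242939  f(a)=+3.139e-02  f'(a)=-1.489e+00  a ← 9.150490 − (+3.139e-02/-1.489e+00) = 9.171567
iter 3: u=1.240083  f(a)=+1.187e-04  f'(a)=-1.478e+00  a ← 9.171567 − (+1.187e-04/-1.478e+00) = 9.171647
iter 4: u=1.240072  f(a)=+1.714e-09  f'(a)=-1.478e+00  a ← 9.171647 − (+1.714e-09/-1.478e+00) = 9.171647
iter 5: u=1.240072  f(a)=+3.553e-15  f'(a)=-1.478e+00  a ← 9.171647 − (+3.553e-15/-1.478e+00) = 9.171647
converged: |Δa| < 1e-12 after 5 iterations
sag = a·(cosh(S/(2a)) − 1) = 9.171647·(cosh(1.240072) − 1) = 8.003293
T_max/T_min = cosh(S/(2a)) = 1.872612

a=9.172 sag=8.003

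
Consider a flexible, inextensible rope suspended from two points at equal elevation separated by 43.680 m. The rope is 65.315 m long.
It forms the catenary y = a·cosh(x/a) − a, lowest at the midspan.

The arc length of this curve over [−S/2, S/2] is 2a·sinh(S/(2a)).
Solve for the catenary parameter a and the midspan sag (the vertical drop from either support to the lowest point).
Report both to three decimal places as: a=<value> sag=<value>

a=13.520 sag=21.825

seed: a₀ = √(S³/(24(L−S))) = √(43.680³/(24·21.635)) = 12.668928
iter 1: u=1.723903  f(a)=+3.452e+00  f'(a)=-4.544e+00  a ← 12.668928 − (+3.452e+00/-4.544e+00) = 13.428537
iter 2: u=1.626387  f(a)=+3.348e-01  f'(a)=-3.702e+00  a ← 13.428537 − (+3.348e-01/-3.702e+00) = 13.518985
iter 3: u=1.615506  f(a)=+3.897e-03  f'(a)=-3.616e+00  a ← 13.518985 − (+3.897e-03/-3.616e+00) = 13.520063
iter 4: u=1.615377  f(a)=+5.417e-07  f'(a)=-3.615e+00  a ← 13.520063 − (+5.417e-07/-3.615e+00) = 13.520063
iter 5: u=1.615377  f(a)=+1.421e-14  f'(a)=-3.615e+00  a ← 13.520063 − (+1.421e-14/-3.615e+00) = 13.520063
converged: |Δa| < 1e-12 after 5 iterations
sag = a·(cosh(S/(2a)) − 1) = 13.520063·(cosh(1.615377) − 1) = 21.825438
T_max/T_min = cosh(S/(2a)) = 2.614300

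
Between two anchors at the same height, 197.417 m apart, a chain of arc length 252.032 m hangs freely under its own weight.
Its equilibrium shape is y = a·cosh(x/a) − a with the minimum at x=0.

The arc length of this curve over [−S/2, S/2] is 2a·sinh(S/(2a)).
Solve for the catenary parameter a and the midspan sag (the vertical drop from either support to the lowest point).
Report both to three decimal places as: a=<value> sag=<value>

seed: a₀ = √(S³/(24(L−S))) = √(197.417³/(24·54.615)) = 76.615252
iter 1: u=1.288366  f(a)=+4.716e+00  f'(a)=-1.677e+00  a ← 76.615252 − (+4.716e+00/-1.677e+00) = 79.427771
iter 2: u=1.242745  f(a)=+2.721e-01  f'(a)=-1.488e+00  a ← 79.427771 − (+2.721e-01/-1.488e+00) = 79.610607
iter 3: u=1.239891  f(a)=+1.029e-03  f'(a)=-1.477e+00  a ← 79.610607 − (+1.029e-03/-1.477e+00) = 79.611304
iter 4: u=1.239880  f(a)=+1.483e-08  f'(a)=-1.477e+00  a ← 79.611304 − (+1.483e-08/-1.477e+00) = 79.611304
iter 5: u=1.239880  f(a)=-2.842e-14  f'(a)=-1.477e+00  a ← 79.611304 − (-2.842e-14/-1.477e+00) = 79.611304
converged: |Δa| < 1e-12 after 5 iterations
sag = a·(cosh(S/(2a)) − 1) = 79.611304·(cosh(1.239880) − 1) = 69.445705
T_max/T_min = cosh(S/(2a)) = 1.872310

a=79.611 sag=69.446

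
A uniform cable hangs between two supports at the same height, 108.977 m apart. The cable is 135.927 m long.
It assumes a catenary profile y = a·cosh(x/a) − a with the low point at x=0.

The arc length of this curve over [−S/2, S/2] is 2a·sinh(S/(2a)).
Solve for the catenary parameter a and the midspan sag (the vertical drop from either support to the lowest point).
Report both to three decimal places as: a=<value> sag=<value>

a=46.305 sag=35.934

seed: a₀ = √(S³/(24(L−S))) = √(108.977³/(24·26.950)) = 44.731892
iter 1: u=1.218113  f(a)=+2.072e+00  f'(a)=-1.393e+00  a ← 44.731892 − (+2.072e+00/-1.393e+00) = 46.218472
iter 2: u=1.178933  f(a)=+1.077e-01  f'(a)=-1.252e+00  a ← 46.218472 − (+1.077e-01/-1.252e+00) = 46.304536
iter 3: u=1.176742  f(a)=+3.269e-04  f'(a)=-1.244e+00  a ← 46.304536 − (+3.269e-04/-1.244e+00) = 46.304799
iter 4: u=1.176735  f(a)=+3.029e-09  f'(a)=-1.244e+00  a ← 46.304799 − (+3.029e-09/-1.244e+00) = 46.304799
iter 5: u=1.176735  f(a)=-2.842e-14  f'(a)=-1.244e+00  a ← 46.304799 − (-2.842e-14/-1.244e+00) = 46.304799
converged: |Δa| < 1e-12 after 5 iterations
sag = a·(cosh(S/(2a)) − 1) = 46.304799·(cosh(1.176735) − 1) = 35.933706
T_max/T_min = cosh(S/(2a)) = 1.776026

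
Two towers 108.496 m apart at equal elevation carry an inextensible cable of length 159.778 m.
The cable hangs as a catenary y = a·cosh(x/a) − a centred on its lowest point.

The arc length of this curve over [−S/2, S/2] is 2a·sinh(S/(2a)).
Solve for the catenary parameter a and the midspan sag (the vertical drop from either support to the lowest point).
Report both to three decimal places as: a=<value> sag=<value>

a=34.287 sag=52.649

seed: a₀ = √(S³/(24(L−S))) = √(108.496³/(24·51.282)) = 32.213098
iter 1: u=1.684035  f(a)=+7.783e+00  f'(a)=-4.183e+00  a ← 32.213098 − (+7.783e+00/-4.183e+00) = 34.073495
iter 2: u=1.592088  f(a)=+7.251e-01  f'(a)=-3.437e+00  a ← 34.073495 − (+7.251e-01/-3.437e+00) = 34.284472
iter 3: u=1.582291  f(a)=+7.723e-03  f'(a)=-3.364e+00  a ← 34.284472 − (+7.723e-03/-3.364e+00) = 34.286768
iter 4: u=1.582185  f(a)=+8.968e-07  f'(a)=-3.363e+00  a ← 34.286768 − (+8.968e-07/-3.363e+00) = 34.286768
iter 5: u=1.582185  f(a)=-2.842e-14  f'(a)=-3.363e+00  a ← 34.286768 − (-2.842e-14/-3.363e+00) = 34.286768
converged: |Δa| < 1e-12 after 5 iterations
sag = a·(cosh(S/(2a)) − 1) = 34.286768·(cosh(1.582185) − 1) = 52.649040
T_max/T_min = cosh(S/(2a)) = 2.535550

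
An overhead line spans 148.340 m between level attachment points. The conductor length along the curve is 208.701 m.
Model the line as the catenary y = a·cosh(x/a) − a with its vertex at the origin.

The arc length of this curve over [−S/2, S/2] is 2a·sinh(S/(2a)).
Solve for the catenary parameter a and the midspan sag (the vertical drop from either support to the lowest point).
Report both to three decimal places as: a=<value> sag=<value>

seed: a₀ = √(S³/(24(L−S))) = √(148.340³/(24·60.361)) = 47.468289
iter 1: u=1.562517  f(a)=+7.812e+00  f'(a)=-3.221e+00  a ← 47.468289 − (+7.812e+00/-3.221e+00) = 49.893667
iter 2: u=1.486561  f(a)=+6.386e-01  f'(a)=-2.714e+00  a ← 49.893667 − (+6.386e-01/-2.714e+00) = 50.128989
iter 3: u=1.479583  f(a)=+5.108e-03  f'(a)=-2.671e+00  a ← 50.128989 − (+5.108e-03/-2.671e+00) = 50.130902
iter 4: u=1.479527  f(a)=+3.326e-07  f'(a)=-2.670e+00  a ← 50.130902 − (+3.326e-07/-2.670e+00) = 50.130902
iter 5: u=1.479527  f(a)=+0.000e+00  f'(a)=-2.670e+00  a ← 50.130902 − (+0.000e+00/-2.670e+00) = 50.130902
converged: |Δa| < 1e-12 after 5 iterations
sag = a·(cosh(S/(2a)) − 1) = 50.130902·(cosh(1.479527) − 1) = 65.636685
T_max/T_min = cosh(S/(2a)) = 2.309306

a=50.131 sag=65.637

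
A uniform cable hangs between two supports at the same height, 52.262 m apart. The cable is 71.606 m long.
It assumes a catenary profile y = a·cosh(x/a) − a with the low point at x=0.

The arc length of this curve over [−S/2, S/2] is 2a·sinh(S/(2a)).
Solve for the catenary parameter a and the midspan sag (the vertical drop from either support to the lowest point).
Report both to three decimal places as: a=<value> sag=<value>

a=18.436 sag=21.835

seed: a₀ = √(S³/(24(L−S))) = √(52.262³/(24·19.344)) = 17.534778
iter 1: u=1.490238  f(a)=+2.265e+00  f'(a)=-2.737e+00  a ← 17.534778 − (+2.265e+00/-2.737e+00) = 18.362415
iter 2: u=1.423070  f(a)=+1.702e-01  f'(a)=-2.340e+00  a ← 18.362415 − (+1.702e-01/-2.340e+00) = 18.435183
iter 3: u=1.417453  f(a)=+1.134e-03  f'(a)=-2.308e+00  a ← 18.435183 − (+1.134e-03/-2.308e+00) = 18.435674
iter 4: u=1.417415  f(a)=+5.111e-08  f'(a)=-2.308e+00  a ← 18.435674 − (+5.111e-08/-2.308e+00) = 18.435674
iter 5: u=1.417415  f(a)=+0.000e+00  f'(a)=-2.308e+00  a ← 18.435674 − (+0.000e+00/-2.308e+00) = 18.435674
converged: |Δa| < 1e-12 after 5 iterations
sag = a·(cosh(S/(2a)) − 1) = 18.435674·(cosh(1.417415) − 1) = 21.835021
T_max/T_min = cosh(S/(2a)) = 2.184390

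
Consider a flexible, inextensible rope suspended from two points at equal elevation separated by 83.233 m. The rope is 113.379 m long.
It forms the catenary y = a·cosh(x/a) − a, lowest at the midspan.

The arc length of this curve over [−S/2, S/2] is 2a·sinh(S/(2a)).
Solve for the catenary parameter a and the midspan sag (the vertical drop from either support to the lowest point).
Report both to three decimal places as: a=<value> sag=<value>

a=29.652 sag=34.324

seed: a₀ = √(S³/(24(L−S))) = √(83.233³/(24·30.146)) = 28.230778
iter 1: u=1.474153  f(a)=+3.450e+00  f'(a)=-2.637e+00  a ← 28.230778 − (+3.450e+00/-2.637e+00) = 29.539031
iter 2: u=1.408865  f(a)=+2.543e-01  f'(a)=-2.262e+00  a ← 29.539031 − (+2.543e-01/-2.262e+00) = 29.651489
iter 3: u=1.403521  f(a)=+1.625e-03  f'(a)=-2.233e+00  a ← 29.651489 − (+1.625e-03/-2.233e+00) = 29.652217
iter 4: u=1.403487  f(a)=+6.729e-08  f'(a)=-2.233e+00  a ← 29.652217 − (+6.729e-08/-2.233e+00) = 29.652217
iter 5: u=1.403487  f(a)=+4.263e-14  f'(a)=-2.233e+00  a ← 29.652217 − (+4.263e-14/-2.233e+00) = 29.652217
converged: |Δa| < 1e-12 after 5 iterations
sag = a·(cosh(S/(2a)) − 1) = 29.652217·(cosh(1.403487) − 1) = 34.323977
T_max/T_min = cosh(S/(2a)) = 2.157552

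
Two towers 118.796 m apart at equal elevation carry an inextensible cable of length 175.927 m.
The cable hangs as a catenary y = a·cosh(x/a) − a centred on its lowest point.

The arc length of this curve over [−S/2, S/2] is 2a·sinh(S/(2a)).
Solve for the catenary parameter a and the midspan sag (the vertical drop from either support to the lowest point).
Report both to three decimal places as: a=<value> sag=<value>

seed: a₀ = √(S³/(24(L−S))) = √(118.796³/(24·57.131)) = 34.967227
iter 1: u=1.698676  f(a)=+8.832e+00  f'(a)=-4.313e+00  a ← 34.967227 − (+8.832e+00/-4.313e+00) = 37.014973
iter 2: u=1.604702  f(a)=+8.353e-01  f'(a)=-3.533e+00  a ← 37.014973 − (+8.353e-01/-3.533e+00) = 37.251424
iter 3: u=1.594516  f(a)=+9.194e-03  f'(a)=-3.455e+00  a ← 37.251424 − (+9.194e-03/-3.455e+00) = 37.254085
iter 4: u=1.594402  f(a)=+1.141e-06  f'(a)=-3.454e+00  a ← 37.254085 − (+1.141e-06/-3.454e+00) = 37.254085
iter 5: u=1.594402  f(a)=+0.000e+00  f'(a)=-3.454e+00  a ← 37.254085 − (+0.000e+00/-3.454e+00) = 37.254085
converged: |Δa| < 1e-12 after 5 iterations
sag = a·(cosh(S/(2a)) − 1) = 37.254085·(cosh(1.594402) − 1) = 58.273106
T_max/T_min = cosh(S/(2a)) = 2.564207

a=37.254 sag=58.273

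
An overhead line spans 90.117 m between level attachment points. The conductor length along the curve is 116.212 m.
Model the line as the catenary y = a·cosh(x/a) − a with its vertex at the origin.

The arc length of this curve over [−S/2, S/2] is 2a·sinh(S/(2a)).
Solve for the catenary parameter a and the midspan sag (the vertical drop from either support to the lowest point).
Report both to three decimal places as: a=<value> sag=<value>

a=35.580 sag=32.554

seed: a₀ = √(S³/(24(L−S))) = √(90.117³/(24·26.095)) = 34.184231
iter 1: u=1.318108  f(a)=+2.363e+00  f'(a)=-1.809e+00  a ← 34.184231 − (+2.363e+00/-1.809e+00) = 35.490467
iter 2: u=1.269594  f(a)=+1.422e-01  f'(a)=-1.597e+00  a ← 35.490467 − (+1.422e-01/-1.597e+00) = 35.579490
iter 3: u=1.266418  f(a)=+5.878e-04  f'(a)=-1.584e+00  a ← 35.579490 − (+5.878e-04/-1.584e+00) = 35.579862
iter 4: u=1.266405  f(a)=+1.014e-08  f'(a)=-1.584e+00  a ← 35.579862 − (+1.014e-08/-1.584e+00) = 35.579862
iter 5: u=1.266405  f(a)=-1.421e-14  f'(a)=-1.584e+00  a ← 35.579862 − (-1.421e-14/-1.584e+00) = 35.579862
converged: |Δa| < 1e-12 after 5 iterations
sag = a·(cosh(S/(2a)) − 1) = 35.579862·(cosh(1.266405) − 1) = 32.554078
T_max/T_min = cosh(S/(2a)) = 1.914958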